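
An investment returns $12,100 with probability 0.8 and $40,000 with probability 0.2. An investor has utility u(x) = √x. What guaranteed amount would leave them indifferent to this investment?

$16,384

E[u] = 0.8·√12100 + 0.2·√40000 = 0.8·110 + 0.2·200 = 128
CE = (128)² = 16384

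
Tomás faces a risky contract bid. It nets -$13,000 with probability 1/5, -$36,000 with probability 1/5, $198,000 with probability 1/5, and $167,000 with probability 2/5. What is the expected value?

EV = 1/5 × (-13000) + 1/5 × (-36000) + 1/5 × 198000 + 2/5 × 167000 = -2600 − 7200 + 39600 + 66800 = 96600

$96,600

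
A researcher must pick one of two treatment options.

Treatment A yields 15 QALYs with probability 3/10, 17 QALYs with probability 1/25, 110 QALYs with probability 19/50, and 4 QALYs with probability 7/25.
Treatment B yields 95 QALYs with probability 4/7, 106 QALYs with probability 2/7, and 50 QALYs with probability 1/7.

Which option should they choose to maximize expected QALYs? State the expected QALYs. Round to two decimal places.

Treatment B (91.71 QALYs)

Treatment A = 3/10 × 15 + 1/25 × 17 + 19/50 × 110 + 7/25 × 4 = 4.5 + 0.68 + 41.8 + 1.12 = 48.1
Treatment B = 4/7 × 95 + 2/7 × 106 + 1/7 × 50 = 54.2857 + 30.2857 + 7.1429 = 91.7143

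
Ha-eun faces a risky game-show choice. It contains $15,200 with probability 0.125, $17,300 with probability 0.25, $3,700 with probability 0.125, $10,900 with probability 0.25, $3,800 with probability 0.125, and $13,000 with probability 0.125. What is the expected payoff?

$11,512.50

EV = 0.125 × 15200 + 0.25 × 17300 + 0.125 × 3700 + 0.25 × 10900 + 0.125 × 3800 + 0.125 × 13000 = 1900 + 4325 + 462.5 + 2725 + 475 + 1625 = 11512.5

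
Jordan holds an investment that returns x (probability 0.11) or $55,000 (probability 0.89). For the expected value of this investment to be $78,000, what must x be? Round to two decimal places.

x = $264,090.91

0.11·x + 0.89·55000 = 78000
0.11·x = 78000 − 48950 = 29050
x = 29050 / 0.11 = 264090.9091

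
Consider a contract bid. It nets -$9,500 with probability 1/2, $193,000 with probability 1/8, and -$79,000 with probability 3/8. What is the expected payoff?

EV = 1/2 × (-9500) + 1/8 × 193000 + 3/8 × (-79000) = -4750 + 24125 − 29625 = -10250

-$10,250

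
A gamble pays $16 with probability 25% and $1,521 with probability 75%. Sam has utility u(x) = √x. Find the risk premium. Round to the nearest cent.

E[u] = 0.25·√16 + 0.75·√1521 = 0.25·4 + 0.75·39 = 30.25
CE = (30.25)² = 915.0625
Risk premium = EV − CE = 1144.75 − 915.0625 = 229.6875

$229.69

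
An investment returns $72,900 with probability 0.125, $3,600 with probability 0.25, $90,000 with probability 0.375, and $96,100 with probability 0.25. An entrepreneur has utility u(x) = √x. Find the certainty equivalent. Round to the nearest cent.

E[u] = 0.125·√72900 + 0.25·√3600 + 0.375·√90000 + 0.25·√96100 = 0.125·270 + 0.25·60 + 0.375·300 + 0.25·310 = 238.75
CE = (238.75)² = 57001.5625

$57,001.56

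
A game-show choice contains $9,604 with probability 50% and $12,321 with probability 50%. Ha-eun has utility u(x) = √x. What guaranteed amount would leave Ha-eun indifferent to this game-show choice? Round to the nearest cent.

$10,920.25

E[u] = 0.5·√9604 + 0.5·√12321 = 0.5·98 + 0.5·111 = 104.5
CE = (104.5)² = 10920.25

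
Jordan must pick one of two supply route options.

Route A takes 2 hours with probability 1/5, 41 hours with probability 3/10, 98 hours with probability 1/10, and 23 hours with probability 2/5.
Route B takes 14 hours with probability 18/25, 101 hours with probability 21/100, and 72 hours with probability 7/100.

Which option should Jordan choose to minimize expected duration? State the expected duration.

Route A (31.7 hours)

Route A = 1/5 × 2 + 3/10 × 41 + 1/10 × 98 + 2/5 × 23 = 0.4 + 12.3 + 9.8 + 9.2 = 31.7
Route B = 18/25 × 14 + 21/100 × 101 + 7/100 × 72 = 10.08 + 21.21 + 5.04 = 36.33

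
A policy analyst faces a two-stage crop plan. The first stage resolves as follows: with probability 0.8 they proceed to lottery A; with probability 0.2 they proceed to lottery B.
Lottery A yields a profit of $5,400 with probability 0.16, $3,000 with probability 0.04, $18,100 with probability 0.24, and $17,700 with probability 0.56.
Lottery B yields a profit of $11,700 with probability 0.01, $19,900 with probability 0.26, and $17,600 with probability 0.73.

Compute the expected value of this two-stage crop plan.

$15,819.80

EV(A) = 0.16 × 5400 + 0.04 × 3000 + 0.24 × 18100 + 0.56 × 17700 = 864 + 120 + 4344 + 9912 = 15240
EV(B) = 0.01 × 11700 + 0.26 × 19900 + 0.73 × 17600 = 117 + 5174 + 12848 = 18139
Overall = 0.8 × 15240 + 0.2 × 18139 = 12192 + 3627.8 = 15819.8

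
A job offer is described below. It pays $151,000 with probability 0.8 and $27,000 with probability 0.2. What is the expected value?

$126,200

EV = 0.8 × 151000 + 0.2 × 27000 = 120800 + 5400 = 126200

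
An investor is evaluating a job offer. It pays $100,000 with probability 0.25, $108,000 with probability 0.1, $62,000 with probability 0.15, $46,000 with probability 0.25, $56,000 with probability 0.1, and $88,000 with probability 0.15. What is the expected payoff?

$75,400

EV = 0.25 × 100000 + 0.1 × 108000 + 0.15 × 62000 + 0.25 × 46000 + 0.1 × 56000 + 0.15 × 88000 = 25000 + 10800 + 9300 + 11500 + 5600 + 13200 = 75400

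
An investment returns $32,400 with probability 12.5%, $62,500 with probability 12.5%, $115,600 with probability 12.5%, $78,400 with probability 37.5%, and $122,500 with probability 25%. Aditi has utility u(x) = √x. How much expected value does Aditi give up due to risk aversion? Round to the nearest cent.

$2,960.94

E[u] = 0.125·√32400 + 0.125·√62500 + 0.125·√115600 + 0.375·√78400 + 0.25·√122500 = 0.125·180 + 0.125·250 + 0.125·340 + 0.375·280 + 0.25·350 = 288.75
CE = (288.75)² = 83376.5625
Risk premium = EV − CE = 86337.5 − 83376.5625 = 2960.9375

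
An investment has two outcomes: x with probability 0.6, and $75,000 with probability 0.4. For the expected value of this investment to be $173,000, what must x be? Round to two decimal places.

x = $238,333.33

0.6·x + 0.4·75000 = 173000
0.6·x = 173000 − 30000 = 143000
x = 143000 / 0.6 = 238333.3333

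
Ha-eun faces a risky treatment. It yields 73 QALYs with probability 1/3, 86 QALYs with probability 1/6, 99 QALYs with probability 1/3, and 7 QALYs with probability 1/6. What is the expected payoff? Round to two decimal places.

EV = 1/3 × 73 + 1/6 × 86 + 1/3 × 99 + 1/6 × 7 = 24.3333 + 14.3333 + 33 + 1.1667 = 72.8333

72.83 QALYs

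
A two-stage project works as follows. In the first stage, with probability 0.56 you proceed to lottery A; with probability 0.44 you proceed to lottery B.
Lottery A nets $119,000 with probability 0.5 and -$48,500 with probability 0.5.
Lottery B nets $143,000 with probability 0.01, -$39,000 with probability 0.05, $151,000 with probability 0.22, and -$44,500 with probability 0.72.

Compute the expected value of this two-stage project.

$20,030.40

EV(A) = 0.5 × 119000 + 0.5 × (-48500) = 59500 − 24250 = 35250
EV(B) = 0.01 × 143000 + 0.05 × (-39000) + 0.22 × 151000 + 0.72 × (-44500) = 1430 − 1950 + 33220 − 32040 = 660
Overall = 0.56 × 35250 + 0.44 × 660 = 19740 + 290.4 = 20030.4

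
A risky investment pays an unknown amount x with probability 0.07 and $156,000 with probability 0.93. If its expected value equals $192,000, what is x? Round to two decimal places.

0.07·x + 0.93·156000 = 192000
0.07·x = 192000 − 145080 = 46920
x = 46920 / 0.07 = 670285.7143

x = $670,285.71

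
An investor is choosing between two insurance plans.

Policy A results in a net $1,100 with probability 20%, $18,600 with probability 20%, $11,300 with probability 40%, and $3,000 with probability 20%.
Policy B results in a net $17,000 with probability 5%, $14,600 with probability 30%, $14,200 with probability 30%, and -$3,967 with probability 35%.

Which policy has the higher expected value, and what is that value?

Policy A = 0.2 × 1100 + 0.2 × 18600 + 0.4 × 11300 + 0.2 × 3000 = 220 + 3720 + 4520 + 600 = 9060
Policy B = 0.05 × 17000 + 0.3 × 14600 + 0.3 × 14200 + 0.35 × (-3967) = 850 + 4380 + 4260 − 1388.45 = 8101.55

Policy A ($9,060)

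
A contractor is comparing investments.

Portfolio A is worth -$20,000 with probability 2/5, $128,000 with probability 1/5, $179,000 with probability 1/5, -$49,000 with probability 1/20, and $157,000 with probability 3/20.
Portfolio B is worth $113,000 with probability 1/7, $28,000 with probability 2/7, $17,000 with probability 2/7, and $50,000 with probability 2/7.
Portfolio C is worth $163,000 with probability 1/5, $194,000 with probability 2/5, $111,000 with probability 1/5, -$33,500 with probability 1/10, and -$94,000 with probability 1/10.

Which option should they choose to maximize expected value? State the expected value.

Portfolio A = 2/5 × (-20000) + 1/5 × 128000 + 1/5 × 179000 + 1/20 × (-49000) + 3/20 × 157000 = -8000 + 25600 + 35800 − 2450 + 23550 = 74500
Portfolio B = 1/7 × 113000 + 2/7 × 28000 + 2/7 × 17000 + 2/7 × 50000 = 16142.8571 + 8000 + 4857.1429 + 14285.7143 = 43285.7143
Portfolio C = 1/5 × 163000 + 2/5 × 194000 + 1/5 × 111000 + 1/10 × (-33500) + 1/10 × (-94000) = 32600 + 77600 + 22200 − 3350 − 9400 = 119650

Portfolio C ($119,650)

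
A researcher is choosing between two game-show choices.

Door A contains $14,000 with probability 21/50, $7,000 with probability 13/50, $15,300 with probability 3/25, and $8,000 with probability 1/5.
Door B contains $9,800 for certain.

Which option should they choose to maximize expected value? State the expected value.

Door A = 21/50 × 14000 + 13/50 × 7000 + 3/25 × 15300 + 1/5 × 8000 = 5880 + 1820 + 1836 + 1600 = 11136
Door B: 9800 (certain)

Door A ($11,136)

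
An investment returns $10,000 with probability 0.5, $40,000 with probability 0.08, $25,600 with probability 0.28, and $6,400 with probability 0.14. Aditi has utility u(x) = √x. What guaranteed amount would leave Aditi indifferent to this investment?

$14,884

E[u] = 0.5·√10000 + 0.08·√40000 + 0.28·√25600 + 0.14·√6400 = 0.5·100 + 0.08·200 + 0.28·160 + 0.14·80 = 122
CE = (122)² = 14884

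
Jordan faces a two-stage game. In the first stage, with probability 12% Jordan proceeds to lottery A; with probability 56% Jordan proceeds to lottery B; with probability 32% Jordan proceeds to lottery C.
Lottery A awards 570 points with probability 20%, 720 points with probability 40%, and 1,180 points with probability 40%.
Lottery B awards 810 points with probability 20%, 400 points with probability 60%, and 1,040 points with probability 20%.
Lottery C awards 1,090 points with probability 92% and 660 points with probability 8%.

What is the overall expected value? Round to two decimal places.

EV(A) = 0.2 × 570 + 0.4 × 720 + 0.4 × 1180 = 114 + 288 + 472 = 874
EV(B) = 0.2 × 810 + 0.6 × 400 + 0.2 × 1040 = 162 + 240 + 208 = 610
EV(C) = 0.92 × 1090 + 0.08 × 660 = 1002.8 + 52.8 = 1055.6
Overall = 0.12 × 874 + 0.56 × 610 + 0.32 × 1055.6 = 104.88 + 341.6 + 337.792 = 784.272

784.27 points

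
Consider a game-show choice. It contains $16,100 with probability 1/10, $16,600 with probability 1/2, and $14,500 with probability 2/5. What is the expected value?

EV = 1/10 × 16100 + 1/2 × 16600 + 2/5 × 14500 = 1610 + 8300 + 5800 = 15710

$15,710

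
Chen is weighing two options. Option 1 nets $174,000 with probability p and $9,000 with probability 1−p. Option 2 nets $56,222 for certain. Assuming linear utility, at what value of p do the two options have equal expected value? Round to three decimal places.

p·174000 + (1−p)·9000 = 56222
165000p + 9000 = 56222
p = (56222 − 9000) / 165000

p = 0.286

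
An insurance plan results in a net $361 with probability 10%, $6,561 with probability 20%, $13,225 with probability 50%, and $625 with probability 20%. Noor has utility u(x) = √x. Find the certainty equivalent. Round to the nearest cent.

$6,496.36

E[u] = 0.1·√361 + 0.2·√6561 + 0.5·√13225 + 0.2·√625 = 0.1·19 + 0.2·81 + 0.5·115 + 0.2·25 = 80.6
CE = (80.6)² = 6496.36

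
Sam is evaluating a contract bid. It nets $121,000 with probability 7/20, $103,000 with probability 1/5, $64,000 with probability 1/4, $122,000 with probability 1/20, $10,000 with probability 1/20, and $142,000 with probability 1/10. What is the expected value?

EV = 7/20 × 121000 + 1/5 × 103000 + 1/4 × 64000 + 1/20 × 122000 + 1/20 × 10000 + 1/10 × 142000 = 42350 + 20600 + 16000 + 6100 + 500 + 14200 = 99750

$99,750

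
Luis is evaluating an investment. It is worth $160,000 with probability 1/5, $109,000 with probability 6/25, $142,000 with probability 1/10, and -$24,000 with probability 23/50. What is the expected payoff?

EV = 1/5 × 160000 + 6/25 × 109000 + 1/10 × 142000 + 23/50 × (-24000) = 32000 + 26160 + 14200 − 11040 = 61320

$61,320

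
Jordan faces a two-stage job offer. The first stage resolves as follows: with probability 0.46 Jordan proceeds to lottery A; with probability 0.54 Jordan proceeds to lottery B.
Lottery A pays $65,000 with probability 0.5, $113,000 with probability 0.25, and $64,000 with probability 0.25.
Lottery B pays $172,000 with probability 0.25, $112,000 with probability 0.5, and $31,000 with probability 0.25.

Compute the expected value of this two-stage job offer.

EV(A) = 0.5 × 65000 + 0.25 × 113000 + 0.25 × 64000 = 32500 + 28250 + 16000 = 76750
EV(B) = 0.25 × 172000 + 0.5 × 112000 + 0.25 × 31000 = 43000 + 56000 + 7750 = 106750
Overall = 0.46 × 76750 + 0.54 × 106750 = 35305 + 57645 = 92950

$92,950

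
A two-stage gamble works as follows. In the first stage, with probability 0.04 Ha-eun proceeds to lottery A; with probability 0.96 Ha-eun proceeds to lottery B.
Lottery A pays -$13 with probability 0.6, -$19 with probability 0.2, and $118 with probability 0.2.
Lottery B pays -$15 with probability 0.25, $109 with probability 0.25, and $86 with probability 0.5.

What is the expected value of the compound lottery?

$64.32

EV(A) = 0.6 × (-13) + 0.2 × (-19) + 0.2 × 118 = -7.8 − 3.8 + 23.6 = 12
EV(B) = 0.25 × (-15) + 0.25 × 109 + 0.5 × 86 = -3.75 + 27.25 + 43 = 66.5
Overall = 0.04 × 12 + 0.96 × 66.5 = 0.48 + 63.84 = 64.32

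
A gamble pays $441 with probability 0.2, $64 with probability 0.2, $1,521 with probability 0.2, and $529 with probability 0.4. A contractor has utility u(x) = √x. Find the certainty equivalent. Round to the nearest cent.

E[u] = 0.2·√441 + 0.2·√64 + 0.2·√1521 + 0.4·√529 = 0.2·21 + 0.2·8 + 0.2·39 + 0.4·23 = 22.8
CE = (22.8)² = 519.84

$519.84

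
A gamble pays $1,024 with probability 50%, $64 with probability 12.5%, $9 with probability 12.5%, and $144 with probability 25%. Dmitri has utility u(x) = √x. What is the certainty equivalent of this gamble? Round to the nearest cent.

E[u] = 0.5·√1024 + 0.125·√64 + 0.125·√9 + 0.25·√144 = 0.5·32 + 0.125·8 + 0.125·3 + 0.25·12 = 20.375
CE = (20.375)² = 415.140625

$415.14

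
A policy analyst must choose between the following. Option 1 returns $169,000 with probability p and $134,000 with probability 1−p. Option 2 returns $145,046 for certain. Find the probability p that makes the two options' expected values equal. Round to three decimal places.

p·169000 + (1−p)·134000 = 145046
35000p + 134000 = 145046
p = (145046 − 134000) / 35000

p = 0.316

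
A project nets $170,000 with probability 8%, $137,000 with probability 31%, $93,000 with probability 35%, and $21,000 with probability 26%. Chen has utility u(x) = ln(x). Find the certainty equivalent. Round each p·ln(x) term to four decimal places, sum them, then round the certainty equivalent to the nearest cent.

$74,742.19

E[u] = 0.08·ln(170000) + 0.31·ln(137000) + 0.35·ln(93000) + 0.26·ln(21000) = 0.9635 + 3.6666 + 4.0041 + 2.5876 = 11.2218
CE = e^11.2218 ≈ 74742.19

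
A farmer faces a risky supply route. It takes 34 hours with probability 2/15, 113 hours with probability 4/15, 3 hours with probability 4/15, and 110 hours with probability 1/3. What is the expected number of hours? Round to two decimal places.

72.13 hours

EV = 2/15 × 34 + 4/15 × 113 + 4/15 × 3 + 1/3 × 110 = 4.5333 + 30.1333 + 0.8 + 36.6667 = 72.1333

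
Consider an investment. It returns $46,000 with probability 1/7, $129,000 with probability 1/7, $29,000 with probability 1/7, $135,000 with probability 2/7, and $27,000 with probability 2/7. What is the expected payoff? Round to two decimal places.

$75,428.57

EV = 1/7 × 46000 + 1/7 × 129000 + 1/7 × 29000 + 2/7 × 135000 + 2/7 × 27000 = 6571.4286 + 18428.5714 + 4142.8571 + 38571.4286 + 7714.2857 = 75428.5714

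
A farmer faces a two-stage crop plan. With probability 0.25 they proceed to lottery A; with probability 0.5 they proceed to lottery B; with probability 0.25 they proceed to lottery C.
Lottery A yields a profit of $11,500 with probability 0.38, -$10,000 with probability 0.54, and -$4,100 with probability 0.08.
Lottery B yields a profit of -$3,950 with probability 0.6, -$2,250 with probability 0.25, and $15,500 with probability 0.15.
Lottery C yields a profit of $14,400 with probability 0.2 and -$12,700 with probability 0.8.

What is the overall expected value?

EV(A) = 0.38 × 11500 + 0.54 × (-10000) + 0.08 × (-4100) = 4370 − 5400 − 328 = -1358
EV(B) = 0.6 × (-3950) + 0.25 × (-2250) + 0.15 × 15500 = -2370 − 562.5 + 2325 = -607.5
EV(C) = 0.2 × 14400 + 0.8 × (-12700) = 2880 − 10160 = -7280
Overall = 0.25 × (-1358) + 0.5 × (-607.5) + 0.25 × (-7280) = -339.5 − 303.75 − 1820 = -2463.25

-$2,463.25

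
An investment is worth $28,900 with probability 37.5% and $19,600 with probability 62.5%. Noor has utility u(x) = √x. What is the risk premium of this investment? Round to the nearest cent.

E[u] = 0.375·√28900 + 0.625·√19600 = 0.375·170 + 0.625·140 = 151.25
CE = (151.25)² = 22876.5625
Risk premium = EV − CE = 23087.5 − 22876.5625 = 210.9375

$210.94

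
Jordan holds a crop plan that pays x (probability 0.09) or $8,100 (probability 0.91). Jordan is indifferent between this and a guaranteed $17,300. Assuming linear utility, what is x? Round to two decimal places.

x = $110,322.22

0.09·x + 0.91·8100 = 17300
0.09·x = 17300 − 7371 = 9929
x = 9929 / 0.09 = 110322.2222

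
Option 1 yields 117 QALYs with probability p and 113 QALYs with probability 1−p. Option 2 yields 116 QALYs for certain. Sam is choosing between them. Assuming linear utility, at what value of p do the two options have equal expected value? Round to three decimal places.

p·117 + (1−p)·113 = 116
4p + 113 = 116
p = (116 − 113) / 4

p = 0.750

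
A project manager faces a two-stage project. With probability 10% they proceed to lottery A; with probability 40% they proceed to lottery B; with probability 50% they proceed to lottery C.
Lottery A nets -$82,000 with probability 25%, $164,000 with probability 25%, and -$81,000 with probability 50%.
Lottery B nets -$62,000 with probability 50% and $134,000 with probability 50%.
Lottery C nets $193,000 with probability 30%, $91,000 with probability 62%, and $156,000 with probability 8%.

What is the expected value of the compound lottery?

$75,800

EV(A) = 0.25 × (-82000) + 0.25 × 164000 + 0.5 × (-81000) = -20500 + 41000 − 40500 = -20000
EV(B) = 0.5 × (-62000) + 0.5 × 134000 = -31000 + 67000 = 36000
EV(C) = 0.3 × 193000 + 0.62 × 91000 + 0.08 × 156000 = 57900 + 56420 + 12480 = 126800
Overall = 0.1 × (-20000) + 0.4 × 36000 + 0.5 × 126800 = -2000 + 14400 + 63400 = 75800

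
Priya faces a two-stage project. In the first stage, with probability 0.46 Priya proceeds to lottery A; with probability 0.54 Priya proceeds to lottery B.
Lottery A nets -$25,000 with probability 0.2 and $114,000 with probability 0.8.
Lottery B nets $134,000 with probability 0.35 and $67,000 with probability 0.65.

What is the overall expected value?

$88,495

EV(A) = 0.2 × (-25000) + 0.8 × 114000 = -5000 + 91200 = 86200
EV(B) = 0.35 × 134000 + 0.65 × 67000 = 46900 + 43550 = 90450
Overall = 0.46 × 86200 + 0.54 × 90450 = 39652 + 48843 = 88495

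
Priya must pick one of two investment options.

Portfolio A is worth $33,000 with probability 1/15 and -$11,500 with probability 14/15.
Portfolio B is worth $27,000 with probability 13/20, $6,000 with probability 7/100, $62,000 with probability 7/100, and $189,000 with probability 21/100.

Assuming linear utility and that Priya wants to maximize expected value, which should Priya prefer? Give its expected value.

Portfolio B ($62,000)

Portfolio A = 1/15 × 33000 + 14/15 × (-11500) = 2200 − 10733.3333 = -8533.3333
Portfolio B = 13/20 × 27000 + 7/100 × 6000 + 7/100 × 62000 + 21/100 × 189000 = 17550 + 420 + 4340 + 39690 = 62000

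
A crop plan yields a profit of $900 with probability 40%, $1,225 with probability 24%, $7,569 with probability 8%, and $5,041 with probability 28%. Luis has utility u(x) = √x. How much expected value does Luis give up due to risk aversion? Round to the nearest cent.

E[u] = 0.4·√900 + 0.24·√1225 + 0.08·√7569 + 0.28·√5041 = 0.4·30 + 0.24·35 + 0.08·87 + 0.28·71 = 47.24
CE = (47.24)² = 2231.6176
Risk premium = EV − CE = 2671 − 2231.6176 = 439.3824

$439.38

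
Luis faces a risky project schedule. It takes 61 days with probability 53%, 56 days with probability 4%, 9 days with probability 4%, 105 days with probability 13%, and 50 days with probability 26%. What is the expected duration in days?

EV = 0.53 × 61 + 0.04 × 56 + 0.04 × 9 + 0.13 × 105 + 0.26 × 50 = 32.33 + 2.24 + 0.36 + 13.65 + 13 = 61.58

61.58 days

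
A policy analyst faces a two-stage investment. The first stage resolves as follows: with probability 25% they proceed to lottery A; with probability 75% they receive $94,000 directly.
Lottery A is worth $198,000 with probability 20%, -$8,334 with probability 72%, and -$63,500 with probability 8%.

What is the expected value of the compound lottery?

EV(A) = 0.2 × 198000 + 0.72 × (-8334) + 0.08 × (-63500) = 39600 − 6000.48 − 5080 = 28519.52
Branch B: 94000 (certain)
Overall = 0.25 × 28519.52 + 0.75 × 94000 = 7129.88 + 70500 = 77629.88

$77,629.88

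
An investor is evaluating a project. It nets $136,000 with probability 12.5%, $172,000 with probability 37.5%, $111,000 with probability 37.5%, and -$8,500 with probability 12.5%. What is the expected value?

$122,062.50

EV = 0.125 × 136000 + 0.375 × 172000 + 0.375 × 111000 + 0.125 × (-8500) = 17000 + 64500 + 41625 − 1062.5 = 122062.5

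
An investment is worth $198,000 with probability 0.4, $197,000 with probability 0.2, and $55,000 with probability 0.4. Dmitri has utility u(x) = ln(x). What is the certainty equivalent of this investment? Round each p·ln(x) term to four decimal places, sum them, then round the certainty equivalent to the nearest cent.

E[u] = 0.4·ln(198000) + 0.2·ln(197000) + 0.4·ln(55000) = 4.8784 + 2.4382 + 4.3660 = 11.6826
CE = e^11.6826 ≈ 118491.91

$118,491.91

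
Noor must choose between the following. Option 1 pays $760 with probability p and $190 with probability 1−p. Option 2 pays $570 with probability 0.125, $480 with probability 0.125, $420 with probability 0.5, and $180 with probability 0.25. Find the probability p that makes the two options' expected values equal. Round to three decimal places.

EV(Option 2) = 0.125 × 570 + 0.125 × 480 + 0.5 × 420 + 0.25 × 180 = 71.25 + 60 + 210 + 45 = 386.25
p·760 + (1−p)·190 = 386.25
570p + 190 = 386.25
p = (386.25 − 190) / 570

p = 0.344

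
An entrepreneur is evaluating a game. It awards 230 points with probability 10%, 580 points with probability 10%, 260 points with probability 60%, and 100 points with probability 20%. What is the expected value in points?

EV = 0.1 × 230 + 0.1 × 580 + 0.6 × 260 + 0.2 × 100 = 23 + 58 + 156 + 20 = 257

257 points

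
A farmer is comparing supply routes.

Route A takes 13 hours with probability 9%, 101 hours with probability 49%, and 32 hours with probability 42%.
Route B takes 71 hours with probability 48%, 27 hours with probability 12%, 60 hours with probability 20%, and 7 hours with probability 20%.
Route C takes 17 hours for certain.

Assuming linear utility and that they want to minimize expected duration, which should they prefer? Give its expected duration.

Route A = 0.09 × 13 + 0.49 × 101 + 0.42 × 32 = 1.17 + 49.49 + 13.44 = 64.1
Route B = 0.48 × 71 + 0.12 × 27 + 0.2 × 60 + 0.2 × 7 = 34.08 + 3.24 + 12 + 1.4 = 50.72
Route C: 17 (certain)

Route C (17 hours)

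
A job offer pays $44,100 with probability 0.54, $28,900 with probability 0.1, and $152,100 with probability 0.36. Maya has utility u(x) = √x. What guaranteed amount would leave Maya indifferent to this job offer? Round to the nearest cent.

E[u] = 0.54·√44100 + 0.1·√28900 + 0.36·√152100 = 0.54·210 + 0.1·170 + 0.36·390 = 270.8
CE = (270.8)² = 73332.64

$73,332.64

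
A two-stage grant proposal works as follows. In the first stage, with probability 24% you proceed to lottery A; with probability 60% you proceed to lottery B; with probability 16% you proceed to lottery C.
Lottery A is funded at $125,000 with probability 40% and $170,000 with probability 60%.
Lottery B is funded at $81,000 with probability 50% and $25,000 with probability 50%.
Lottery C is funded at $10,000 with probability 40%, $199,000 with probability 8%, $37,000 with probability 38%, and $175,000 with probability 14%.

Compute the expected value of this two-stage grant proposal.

$77,636.80

EV(A) = 0.4 × 125000 + 0.6 × 170000 = 50000 + 102000 = 152000
EV(B) = 0.5 × 81000 + 0.5 × 25000 = 40500 + 12500 = 53000
EV(C) = 0.4 × 10000 + 0.08 × 199000 + 0.38 × 37000 + 0.14 × 175000 = 4000 + 15920 + 14060 + 24500 = 58480
Overall = 0.24 × 152000 + 0.6 × 53000 + 0.16 × 58480 = 36480 + 31800 + 9356.8 = 77636.8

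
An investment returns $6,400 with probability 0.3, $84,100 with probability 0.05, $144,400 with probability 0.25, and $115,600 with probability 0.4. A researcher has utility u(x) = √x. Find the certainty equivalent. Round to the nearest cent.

$72,630.25

E[u] = 0.3·√6400 + 0.05·√84100 + 0.25·√144400 + 0.4·√115600 = 0.3·80 + 0.05·290 + 0.25·380 + 0.4·340 = 269.5
CE = (269.5)² = 72630.25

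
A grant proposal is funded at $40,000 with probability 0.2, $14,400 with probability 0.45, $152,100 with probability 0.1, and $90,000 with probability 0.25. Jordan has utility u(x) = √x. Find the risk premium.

$8,926

E[u] = 0.2·√40000 + 0.45·√14400 + 0.1·√152100 + 0.25·√90000 = 0.2·200 + 0.45·120 + 0.1·390 + 0.25·300 = 208
CE = (208)² = 43264
Risk premium = EV − CE = 52190 − 43264 = 8926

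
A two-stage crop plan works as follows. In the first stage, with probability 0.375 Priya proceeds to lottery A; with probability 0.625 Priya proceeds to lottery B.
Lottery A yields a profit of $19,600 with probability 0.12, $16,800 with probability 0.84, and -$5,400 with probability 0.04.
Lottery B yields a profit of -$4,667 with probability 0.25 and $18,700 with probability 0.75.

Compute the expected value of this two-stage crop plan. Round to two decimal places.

EV(A) = 0.12 × 19600 + 0.84 × 16800 + 0.04 × (-5400) = 2352 + 14112 − 216 = 16248
EV(B) = 0.25 × (-4667) + 0.75 × 18700 = -1166.75 + 14025 = 12858.25
Overall = 0.375 × 16248 + 0.625 × 12858.25 = 6093 + 8036.40625 = 14129.40625

$14,129.41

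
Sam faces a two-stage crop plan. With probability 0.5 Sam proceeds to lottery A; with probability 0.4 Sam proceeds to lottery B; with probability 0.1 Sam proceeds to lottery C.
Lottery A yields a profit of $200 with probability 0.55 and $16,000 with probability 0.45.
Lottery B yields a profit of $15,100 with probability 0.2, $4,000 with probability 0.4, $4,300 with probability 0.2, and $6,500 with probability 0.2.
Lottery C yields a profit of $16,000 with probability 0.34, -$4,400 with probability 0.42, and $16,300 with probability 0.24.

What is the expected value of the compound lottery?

EV(A) = 0.55 × 200 + 0.45 × 16000 = 110 + 7200 = 7310
EV(B) = 0.2 × 15100 + 0.4 × 4000 + 0.2 × 4300 + 0.2 × 6500 = 3020 + 1600 + 860 + 1300 = 6780
EV(C) = 0.34 × 16000 + 0.42 × (-4400) + 0.24 × 16300 = 5440 − 1848 + 3912 = 7504
Overall = 0.5 × 7310 + 0.4 × 6780 + 0.1 × 7504 = 3655 + 2712 + 750.4 = 7117.4

$7,117.40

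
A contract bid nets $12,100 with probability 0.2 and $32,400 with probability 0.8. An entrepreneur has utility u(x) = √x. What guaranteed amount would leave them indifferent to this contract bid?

$27,556

E[u] = 0.2·√12100 + 0.8·√32400 = 0.2·110 + 0.8·180 = 166
CE = (166)² = 27556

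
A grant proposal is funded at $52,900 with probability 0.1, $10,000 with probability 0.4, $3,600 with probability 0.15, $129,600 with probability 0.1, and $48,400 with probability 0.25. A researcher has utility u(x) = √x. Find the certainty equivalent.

$26,569

E[u] = 0.1·√52900 + 0.4·√10000 + 0.15·√3600 + 0.1·√129600 + 0.25·√48400 = 0.1·230 + 0.4·100 + 0.15·60 + 0.1·360 + 0.25·220 = 163
CE = (163)² = 26569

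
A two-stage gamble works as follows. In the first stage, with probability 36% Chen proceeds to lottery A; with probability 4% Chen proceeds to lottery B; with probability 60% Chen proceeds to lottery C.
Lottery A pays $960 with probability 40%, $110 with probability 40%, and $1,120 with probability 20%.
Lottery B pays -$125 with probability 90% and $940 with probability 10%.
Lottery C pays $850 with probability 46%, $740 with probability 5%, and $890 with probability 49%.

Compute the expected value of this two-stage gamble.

EV(A) = 0.4 × 960 + 0.4 × 110 + 0.2 × 1120 = 384 + 44 + 224 = 652
EV(B) = 0.9 × (-125) + 0.1 × 940 = -112.5 + 94 = -18.5
EV(C) = 0.46 × 850 + 0.05 × 740 + 0.49 × 890 = 391 + 37 + 436.1 = 864.1
Overall = 0.36 × 652 + 0.04 × (-18.5) + 0.6 × 864.1 = 234.72 − 0.74 + 518.46 = 752.44

$752.44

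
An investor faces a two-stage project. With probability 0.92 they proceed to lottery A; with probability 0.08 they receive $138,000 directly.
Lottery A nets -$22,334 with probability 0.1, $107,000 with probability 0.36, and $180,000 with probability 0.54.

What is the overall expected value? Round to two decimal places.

$133,847.67

EV(A) = 0.1 × (-22334) + 0.36 × 107000 + 0.54 × 180000 = -2233.4 + 38520 + 97200 = 133486.6
Branch B: 138000 (certain)
Overall = 0.92 × 133486.6 + 0.08 × 138000 = 122807.672 + 11040 = 133847.672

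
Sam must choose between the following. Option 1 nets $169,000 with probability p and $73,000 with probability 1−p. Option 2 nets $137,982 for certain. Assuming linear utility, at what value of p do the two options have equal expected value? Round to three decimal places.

p·169000 + (1−p)·73000 = 137982
96000p + 73000 = 137982
p = (137982 − 73000) / 96000

p = 0.677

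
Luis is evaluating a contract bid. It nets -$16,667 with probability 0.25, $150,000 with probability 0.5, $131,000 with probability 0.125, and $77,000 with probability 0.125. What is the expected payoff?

EV = 0.25 × (-16667) + 0.5 × 150000 + 0.125 × 131000 + 0.125 × 77000 = -4166.75 + 75000 + 16375 + 9625 = 96833.25

$96,833.25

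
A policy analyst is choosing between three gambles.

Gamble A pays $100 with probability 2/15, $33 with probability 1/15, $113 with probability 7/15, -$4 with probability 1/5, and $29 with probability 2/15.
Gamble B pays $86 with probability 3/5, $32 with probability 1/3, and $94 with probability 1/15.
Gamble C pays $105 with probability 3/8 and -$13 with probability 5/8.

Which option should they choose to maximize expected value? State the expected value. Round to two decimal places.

Gamble A ($71.33)

Gamble A = 2/15 × 100 + 1/15 × 33 + 7/15 × 113 + 1/5 × (-4) + 2/15 × 29 = 13.3333 + 2.2 + 52.7333 − 0.8 + 3.8667 = 71.3333
Gamble B = 3/5 × 86 + 1/3 × 32 + 1/15 × 94 = 51.6 + 10.6667 + 6.2667 = 68.5333
Gamble C = 3/8 × 105 + 5/8 × (-13) = 39.375 − 8.125 = 31.25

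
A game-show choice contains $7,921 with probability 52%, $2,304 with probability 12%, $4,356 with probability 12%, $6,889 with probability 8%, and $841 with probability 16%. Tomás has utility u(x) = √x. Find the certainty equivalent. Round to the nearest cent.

E[u] = 0.52·√7921 + 0.12·√2304 + 0.12·√4356 + 0.08·√6889 + 0.16·√841 = 0.52·89 + 0.12·48 + 0.12·66 + 0.08·83 + 0.16·29 = 71.24
CE = (71.24)² = 5075.1376

$5,075.14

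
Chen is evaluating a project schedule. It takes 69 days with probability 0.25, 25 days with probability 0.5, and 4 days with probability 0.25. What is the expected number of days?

EV = 0.25 × 69 + 0.5 × 25 + 0.25 × 4 = 17.25 + 12.5 + 1 = 30.75

30.75 days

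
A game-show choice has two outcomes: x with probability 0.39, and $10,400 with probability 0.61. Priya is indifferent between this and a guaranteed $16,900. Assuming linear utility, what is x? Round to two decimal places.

x = $27,066.67

0.39·x + 0.61·10400 = 16900
0.39·x = 16900 − 6344 = 10556
x = 10556 / 0.39 = 27066.6667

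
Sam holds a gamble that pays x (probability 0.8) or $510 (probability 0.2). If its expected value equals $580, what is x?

0.8·x + 0.2·510 = 580
0.8·x = 580 − 102 = 478
x = 478 / 0.8 = 597.5

x = $597.50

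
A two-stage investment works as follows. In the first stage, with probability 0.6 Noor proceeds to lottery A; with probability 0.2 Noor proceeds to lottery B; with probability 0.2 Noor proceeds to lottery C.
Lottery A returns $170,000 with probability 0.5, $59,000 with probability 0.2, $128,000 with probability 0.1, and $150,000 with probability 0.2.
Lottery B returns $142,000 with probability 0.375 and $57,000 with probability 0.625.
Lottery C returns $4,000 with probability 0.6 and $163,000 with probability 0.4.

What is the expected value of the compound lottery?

EV(A) = 0.5 × 170000 + 0.2 × 59000 + 0.1 × 128000 + 0.2 × 150000 = 85000 + 11800 + 12800 + 30000 = 139600
EV(B) = 0.375 × 142000 + 0.625 × 57000 = 53250 + 35625 = 88875
EV(C) = 0.6 × 4000 + 0.4 × 163000 = 2400 + 65200 = 67600
Overall = 0.6 × 139600 + 0.2 × 88875 + 0.2 × 67600 = 83760 + 17775 + 13520 = 115055

$115,055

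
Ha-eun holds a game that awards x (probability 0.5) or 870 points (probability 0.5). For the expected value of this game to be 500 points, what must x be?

x = 130 points

0.5·x + 0.5·870 = 500
0.5·x = 500 − 435 = 65
x = 65 / 0.5 = 130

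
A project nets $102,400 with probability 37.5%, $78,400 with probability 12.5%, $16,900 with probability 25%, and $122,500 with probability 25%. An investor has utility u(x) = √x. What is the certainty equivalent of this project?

$75,625

E[u] = 0.375·√102400 + 0.125·√78400 + 0.25·√16900 + 0.25·√122500 = 0.375·320 + 0.125·280 + 0.25·130 + 0.25·350 = 275
CE = (275)² = 75625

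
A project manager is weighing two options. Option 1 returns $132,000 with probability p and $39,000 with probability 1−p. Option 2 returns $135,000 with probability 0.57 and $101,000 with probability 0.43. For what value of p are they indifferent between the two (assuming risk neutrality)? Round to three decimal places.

EV(Option 2) = 0.57 × 135000 + 0.43 × 101000 = 76950 + 43430 = 120380
p·132000 + (1−p)·39000 = 120380
93000p + 39000 = 120380
p = (120380 − 39000) / 93000

p = 0.875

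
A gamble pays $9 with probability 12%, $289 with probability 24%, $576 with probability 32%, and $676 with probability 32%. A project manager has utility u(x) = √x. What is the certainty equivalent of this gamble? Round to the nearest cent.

$417.79

E[u] = 0.12·√9 + 0.24·√289 + 0.32·√576 + 0.32·√676 = 0.12·3 + 0.24·17 + 0.32·24 + 0.32·26 = 20.44
CE = (20.44)² = 417.7936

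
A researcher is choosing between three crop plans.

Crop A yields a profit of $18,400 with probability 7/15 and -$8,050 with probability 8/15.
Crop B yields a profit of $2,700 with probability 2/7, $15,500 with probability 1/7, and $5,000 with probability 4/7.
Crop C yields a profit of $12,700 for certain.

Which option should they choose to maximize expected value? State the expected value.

Crop A = 7/15 × 18400 + 8/15 × (-8050) = 8586.6667 − 4293.3333 = 4293.3333
Crop B = 2/7 × 2700 + 1/7 × 15500 + 4/7 × 5000 = 771.4286 + 2214.2857 + 2857.1429 = 5842.8571
Crop C: 12700 (certain)

Crop C ($12,700)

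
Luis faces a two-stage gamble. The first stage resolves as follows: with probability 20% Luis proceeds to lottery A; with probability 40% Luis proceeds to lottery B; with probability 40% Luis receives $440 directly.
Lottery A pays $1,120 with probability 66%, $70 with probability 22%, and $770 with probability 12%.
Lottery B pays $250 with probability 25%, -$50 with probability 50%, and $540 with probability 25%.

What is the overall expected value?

EV(A) = 0.66 × 1120 + 0.22 × 70 + 0.12 × 770 = 739.2 + 15.4 + 92.4 = 847
EV(B) = 0.25 × 250 + 0.5 × (-50) + 0.25 × 540 = 62.5 − 25 + 135 = 172.5
Branch C: 440 (certain)
Overall = 0.2 × 847 + 0.4 × 172.5 + 0.4 × 440 = 169.4 + 69 + 176 = 414.4

$414.40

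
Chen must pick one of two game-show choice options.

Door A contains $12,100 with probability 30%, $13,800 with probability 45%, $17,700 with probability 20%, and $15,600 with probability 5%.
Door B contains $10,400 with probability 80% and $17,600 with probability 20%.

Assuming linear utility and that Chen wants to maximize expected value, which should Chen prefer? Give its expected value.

Door A = 0.3 × 12100 + 0.45 × 13800 + 0.2 × 17700 + 0.05 × 15600 = 3630 + 6210 + 3540 + 780 = 14160
Door B = 0.8 × 10400 + 0.2 × 17600 = 8320 + 3520 = 11840

Door A ($14,160)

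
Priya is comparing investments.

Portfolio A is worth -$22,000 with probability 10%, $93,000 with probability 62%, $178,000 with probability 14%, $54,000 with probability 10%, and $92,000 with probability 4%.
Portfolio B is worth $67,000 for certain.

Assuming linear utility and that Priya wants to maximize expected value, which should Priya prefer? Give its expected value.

Portfolio A = 0.1 × (-22000) + 0.62 × 93000 + 0.14 × 178000 + 0.1 × 54000 + 0.04 × 92000 = -2200 + 57660 + 24920 + 5400 + 3680 = 89460
Portfolio B: 67000 (certain)

Portfolio A ($89,460)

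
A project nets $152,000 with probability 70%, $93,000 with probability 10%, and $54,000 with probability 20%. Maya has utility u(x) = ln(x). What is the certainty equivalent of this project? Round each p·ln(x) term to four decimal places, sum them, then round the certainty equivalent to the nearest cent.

$117,641.84

E[u] = 0.7·ln(152000) + 0.1·ln(93000) + 0.2·ln(54000) = 8.3521 + 1.1440 + 2.1793 = 11.6754
CE = e^11.6754 ≈ 117641.84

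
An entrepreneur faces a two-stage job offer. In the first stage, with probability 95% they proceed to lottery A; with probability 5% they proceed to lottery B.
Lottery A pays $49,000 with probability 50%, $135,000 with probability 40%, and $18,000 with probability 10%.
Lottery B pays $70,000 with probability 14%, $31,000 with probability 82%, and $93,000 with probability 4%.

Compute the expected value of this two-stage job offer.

EV(A) = 0.5 × 49000 + 0.4 × 135000 + 0.1 × 18000 = 24500 + 54000 + 1800 = 80300
EV(B) = 0.14 × 70000 + 0.82 × 31000 + 0.04 × 93000 = 9800 + 25420 + 3720 = 38940
Overall = 0.95 × 80300 + 0.05 × 38940 = 76285 + 1947 = 78232

$78,232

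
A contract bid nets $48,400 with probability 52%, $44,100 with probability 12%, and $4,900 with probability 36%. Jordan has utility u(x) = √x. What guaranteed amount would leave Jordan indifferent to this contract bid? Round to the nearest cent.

E[u] = 0.52·√48400 + 0.12·√44100 + 0.36·√4900 = 0.52·220 + 0.12·210 + 0.36·70 = 164.8
CE = (164.8)² = 27159.04

$27,159.04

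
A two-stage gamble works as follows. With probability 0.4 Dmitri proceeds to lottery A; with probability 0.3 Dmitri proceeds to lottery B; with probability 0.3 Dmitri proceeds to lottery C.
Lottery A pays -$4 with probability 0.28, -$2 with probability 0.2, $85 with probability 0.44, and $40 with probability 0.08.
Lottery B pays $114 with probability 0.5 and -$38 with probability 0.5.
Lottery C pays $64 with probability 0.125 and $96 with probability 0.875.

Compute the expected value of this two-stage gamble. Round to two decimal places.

EV(A) = 0.28 × (-4) + 0.2 × (-2) + 0.44 × 85 + 0.08 × 40 = -1.12 − 0.4 + 37.4 + 3.2 = 39.08
EV(B) = 0.5 × 114 + 0.5 × (-38) = 57 − 19 = 38
EV(C) = 0.125 × 64 + 0.875 × 96 = 8 + 84 = 92
Overall = 0.4 × 39.08 + 0.3 × 38 + 0.3 × 92 = 15.632 + 11.4 + 27.6 = 54.632

$54.63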